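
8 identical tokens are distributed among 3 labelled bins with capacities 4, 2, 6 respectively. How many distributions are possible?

12

Without the upper bounds there are C(10,2) = 45 ways to split 8 among 3 bins.
Subtract solutions that violate a single cap (substitute x_i' = x_i − (cap_i+1)): x_1 ≥ 5 gives C(5,2) = 10; x_2 ≥ 3 gives C(7,2) = 21; x_3 ≥ 7 gives C(3,2) = 3. Together 34.
Add back pairs where two caps are both exceeded: 1 + 0 + 0 = 1.
By inclusion–exclusion the count is 45 − 34 + 1 = 12.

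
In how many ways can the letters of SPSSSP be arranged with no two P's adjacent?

10

Total arrangements of SPSSSP: 6!/(4!·2!) = 15.
If the two P's are adjacent, glue them into one block, leaving 5 items to arrange: (5)!/(4!) = 5 ways.
Subtracting, 15 − 5 = 10 arrangements keep the P's apart.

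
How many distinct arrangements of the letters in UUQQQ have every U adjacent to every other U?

4

Treat the 2 copies of U as a single block. The multiset to arrange is then {UU, Q, Q, Q}, 4 items in all.
That gives (4)!/(3!) = 4 arrangements.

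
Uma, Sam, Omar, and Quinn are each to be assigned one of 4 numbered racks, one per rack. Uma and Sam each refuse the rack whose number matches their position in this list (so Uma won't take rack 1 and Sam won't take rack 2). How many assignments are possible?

Let Aᵢ (for i ∈ {1, 2}) be the placements that put person i in their forbidden rack. Any j of these fix j positions, leaving (4−j)! ways to fill the rest, and there are C(2,j) ways to pick which j.
By inclusion–exclusion, the number of valid placements is Σ_{j=0}^{2} (−1)^j C(2,j)·(4−j)!.
Computing: 24 − 12 + 2 = 14.

14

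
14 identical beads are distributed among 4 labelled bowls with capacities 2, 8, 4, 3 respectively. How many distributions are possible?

19

Without the upper bounds there are C(17,3) = 680 ways to split 14 among 4 bowls.
Subtract solutions that violate a single cap (substitute x_i' = x_i − (cap_i+1)): x_1 ≥ 3 gives C(14,3) = 364; x_2 ≥ 9 gives C(8,3) = 56; x_3 ≥ 5 gives C(12,3) = 220; x_4 ≥ 4 gives C(13,3) = 286. Together 926.
Add back pairs where two caps are both exceeded: 10 + 84 + 120 + 1 + 4 + 56 = 275.
Subtract triples: 0 + 0 + 10 + 0 = 10.
By inclusion–exclusion the count is 680 − 926 + 275 − 10 = 19.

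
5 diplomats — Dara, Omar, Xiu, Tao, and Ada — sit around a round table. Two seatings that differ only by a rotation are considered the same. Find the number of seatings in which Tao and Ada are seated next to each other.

12

Glue Tao and Ada into a block (2 internal orders). Seating 4 units around a circle gives (3)! arrangements.
So 2 × (3)! = 2 × 6 = 12.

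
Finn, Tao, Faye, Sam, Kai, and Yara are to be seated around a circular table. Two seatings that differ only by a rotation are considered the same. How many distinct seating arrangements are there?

120

Seat Finn anywhere (absorbing the rotational symmetry), then permute the other 5: (5)! = 120.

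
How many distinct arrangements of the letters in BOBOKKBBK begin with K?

Fix K in the first position and arrange the remaining 8 letters.
Those 8 letters have B appearing 4 times, K appearing twice, and O appearing twice, giving (8)!/(4!·2!·2!) = 420.

420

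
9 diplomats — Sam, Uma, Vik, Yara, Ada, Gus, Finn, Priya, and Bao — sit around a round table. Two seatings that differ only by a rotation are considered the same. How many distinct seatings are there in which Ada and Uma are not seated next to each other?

All circular seatings of 9 people number (8)! = 40320.
Seatings with Ada beside Uma: treat them as a block with 2 internal orders, giving 2 × (7)! = 10080.
Subtracting, 40320 − 10080 = 30240.

30240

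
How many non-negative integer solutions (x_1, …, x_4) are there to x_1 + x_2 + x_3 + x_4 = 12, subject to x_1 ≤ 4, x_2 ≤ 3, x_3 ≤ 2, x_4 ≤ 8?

Ignoring the caps, the number of non-negative solutions to x_1+…+x_4 = 12 is C(15,3) = 455.
Subtract solutions that violate a single cap (substitute x_i' = x_i − (cap_i+1)): x_1 ≥ 5 gives C(10,3) = 120; x_2 ≥ 4 gives C(11,3) = 165; x_3 ≥ 3 gives C(12,3) = 220; x_4 ≥ 9 gives C(6,3) = 20. Together 525.
Add back pairs where two caps are both exceeded: 20 + 35 + 0 + 56 + 0 + 1 = 112.
Subtract triples: 1 + 0 + 0 + 0 = 1.
By inclusion–exclusion the count is 455 − 525 + 112 − 1 = 41.

41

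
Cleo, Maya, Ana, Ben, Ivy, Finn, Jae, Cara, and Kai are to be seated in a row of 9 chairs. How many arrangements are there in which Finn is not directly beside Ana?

There are 9! = 362880 arrangements in all. If Finn and Ana are adjacent, merging them into one block gives 2·(8)! = 80640 arrangements.
So 362880 − 80640 = 282240 arrangements keep them apart.

282240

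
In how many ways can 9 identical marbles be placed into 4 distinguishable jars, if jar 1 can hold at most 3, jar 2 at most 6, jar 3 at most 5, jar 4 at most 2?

61

Ignoring the caps, the number of non-negative solutions to x_1+…+x_4 = 9 is C(12,3) = 220.
Subtract solutions that violate a single cap (substitute x_i' = x_i − (cap_i+1)): x_1 ≥ 4 gives C(8,3) = 56; x_2 ≥ 7 gives C(5,3) = 10; x_3 ≥ 6 gives C(6,3) = 20; x_4 ≥ 3 gives C(9,3) = 84. Together 170.
Add back pairs where two caps are both exceeded: 0 + 0 + 10 + 0 + 0 + 1 = 11.
By inclusion–exclusion the count is 220 − 170 + 11 = 61.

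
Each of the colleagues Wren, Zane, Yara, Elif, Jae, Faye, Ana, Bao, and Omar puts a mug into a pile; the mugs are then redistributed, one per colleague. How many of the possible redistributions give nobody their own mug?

133496

Count assignments avoiding every fixed point. For any j of the 9 colleagues fixed to their own mug, the other 9−j can be arranged in (9−j)! ways.
By inclusion–exclusion this is Σ_{j=0}^{9} (−1)^j C(9,j)·(9−j)!.
Computing: 362880 − 362880 + 181440 − 60480 + 15120 − 3024 + 504 − 72 + 9 − 1 = 133496.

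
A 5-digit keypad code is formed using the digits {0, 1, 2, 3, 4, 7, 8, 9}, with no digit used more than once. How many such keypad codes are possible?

6720

This is a permutation of 5 out of 8: P(8,5) = 8!/3!.
That product is 8 × 7 × 6 × 5 × 4 = 6720.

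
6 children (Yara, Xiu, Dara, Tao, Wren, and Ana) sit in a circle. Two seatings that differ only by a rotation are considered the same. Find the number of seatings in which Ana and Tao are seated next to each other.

48

Treat {Ana, Tao} as one unit (2 internal orders) and seat the resulting 5 units around the table: (4)! circular arrangements.
So 2 × (4)! = 2 × 24 = 48.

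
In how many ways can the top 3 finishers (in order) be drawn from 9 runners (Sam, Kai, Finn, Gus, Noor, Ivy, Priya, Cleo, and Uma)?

This is an ordered selection of 3 from 9: P(9,3).
That gives 9 × 8 × 7 = 504.

504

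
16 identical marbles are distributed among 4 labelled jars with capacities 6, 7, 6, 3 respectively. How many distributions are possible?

Ignoring the caps, the number of non-negative solutions to x_1+…+x_4 = 16 is C(19,3) = 969.
Subtract solutions that violate a single cap (substitute x_i' = x_i − (cap_i+1)): x_1 ≥ 7 gives C(12,3) = 220; x_2 ≥ 8 gives C(11,3) = 165; x_3 ≥ 7 gives C(12,3) = 220; x_4 ≥ 4 gives C(15,3) = 455. Together 1060.
Add back pairs where two caps are both exceeded: 4 + 10 + 56 + 4 + 35 + 56 = 165.
By inclusion–exclusion the count is 969 − 1060 + 165 = 74.

74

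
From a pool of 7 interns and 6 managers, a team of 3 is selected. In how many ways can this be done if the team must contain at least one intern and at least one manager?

With no constraint there are C(13,3) = 286 possible selections.
Subtract selections that omit an entire group: no interns → C(6,3) = 20; no managers → C(7,3) = 35.
Both groups omitted at once is impossible, so 286 − 55 = 231.

231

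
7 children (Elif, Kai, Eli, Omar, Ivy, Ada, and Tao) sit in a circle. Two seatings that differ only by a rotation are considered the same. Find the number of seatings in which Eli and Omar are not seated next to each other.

480

Without the restriction there are (6)! = 720 seatings.
Those with Eli next to Omar: fuse the pair into one unit and seat 6 units around a circle — 2·(5)! = 240.
Subtracting, 720 − 240 = 480.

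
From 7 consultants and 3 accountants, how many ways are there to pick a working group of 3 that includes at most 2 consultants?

Split by how many consultants are chosen (0 through 2).
Sum: C(7,0)·C(3,3) + C(7,1)·C(3,2) + C(7,2)·C(3,1) = 1 + 21 + 63 = 85.

85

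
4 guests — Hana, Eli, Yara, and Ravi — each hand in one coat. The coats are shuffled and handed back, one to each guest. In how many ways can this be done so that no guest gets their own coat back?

9

This is the derangement count D_4: permutations of 4 items with no fixed point.
By inclusion–exclusion this is Σ_{j=0}^{4} (−1)^j C(4,j)·(4−j)!.
Computing: 24 − 24 + 12 − 4 + 1 = 9.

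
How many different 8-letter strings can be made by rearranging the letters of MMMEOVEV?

MMMEOVEV has 8 letters with E appearing twice, M appearing 3 times, and V appearing twice.
Dividing 8! = 40320 by 3!·2!·2! = 24 for the repeated letters gives 1680.

1680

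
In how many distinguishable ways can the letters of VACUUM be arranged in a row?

360

VACUUM has 6 letters with U appearing twice.
So there are 6! / (2!) = 360 distinguishable arrangements.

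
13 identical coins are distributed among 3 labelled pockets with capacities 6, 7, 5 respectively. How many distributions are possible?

21

By stars and bars, unrestricted non-negative solutions to x_1+…+x_3 = 13 number C(13+2,2) = 105.
Subtract solutions that violate a single cap (substitute x_i' = x_i − (cap_i+1)): x_1 ≥ 7 gives C(8,2) = 28; x_2 ≥ 8 gives C(7,2) = 21; x_3 ≥ 6 gives C(9,2) = 36. Together 85.
Add back pairs where two caps are both exceeded: 0 + 1 + 0 = 1.
By inclusion–exclusion the count is 105 − 85 + 1 = 21.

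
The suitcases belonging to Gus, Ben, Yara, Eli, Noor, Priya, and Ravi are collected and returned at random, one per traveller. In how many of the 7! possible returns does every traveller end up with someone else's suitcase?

1854

Count assignments avoiding every fixed point. For any j of the 7 travellers fixed to their own suitcase, the other 7−j can be arranged in (7−j)! ways.
By inclusion–exclusion this is Σ_{j=0}^{7} (−1)^j C(7,j)·(7−j)!.
Computing: 5040 − 5040 + 2520 − 840 + 210 − 42 + 7 − 1 = 1854.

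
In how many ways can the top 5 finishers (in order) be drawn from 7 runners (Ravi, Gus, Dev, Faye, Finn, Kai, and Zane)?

This is an ordered selection of 5 from 7: P(7,5).
That gives 7 × 6 × 5 × 4 × 3 = 2520.

2520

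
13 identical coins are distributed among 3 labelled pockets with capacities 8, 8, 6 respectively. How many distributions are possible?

47

Ignoring the caps, the number of non-negative solutions to x_1+…+x_3 = 13 is C(15,2) = 105.
Subtract solutions that violate a single cap (substitute x_i' = x_i − (cap_i+1)): x_1 ≥ 9 gives C(6,2) = 15; x_2 ≥ 9 gives C(6,2) = 15; x_3 ≥ 7 gives C(8,2) = 28. Together 58.
No two caps can be exceeded simultaneously, so the pair terms are all 0.
By inclusion–exclusion the count is 105 − 58 + 0 = 47.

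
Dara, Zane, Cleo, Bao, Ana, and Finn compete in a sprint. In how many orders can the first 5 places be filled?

720

There are 6 choices for 1st place, 5 for 2nd, and so on down to 2 for position 5.
That gives 6 × 5 × 4 × 3 × 2 = 720.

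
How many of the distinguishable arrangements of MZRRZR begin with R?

30

Fix R in the first position and arrange the remaining 5 letters.
Those 5 letters have R appearing twice and Z appearing twice, giving (5)!/(2!·2!) = 30.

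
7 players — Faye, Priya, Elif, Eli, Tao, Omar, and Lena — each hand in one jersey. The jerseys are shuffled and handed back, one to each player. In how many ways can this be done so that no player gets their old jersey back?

1854

Let Aᵢ be the assignments in which player i gets their old jersey. We want the size of the complement of A₁∪…∪A_7.
By inclusion–exclusion this is Σ_{j=0}^{7} (−1)^j C(7,j)·(7−j)!.
Computing: 5040 − 5040 + 2520 − 840 + 210 − 42 + 7 − 1 = 1854.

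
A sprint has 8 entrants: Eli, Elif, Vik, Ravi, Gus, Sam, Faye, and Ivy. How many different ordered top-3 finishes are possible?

There are 8 choices for 1st place, 7 for 2nd, and 6 for 3rd.
That gives 8 × 7 × 6 = 336.

336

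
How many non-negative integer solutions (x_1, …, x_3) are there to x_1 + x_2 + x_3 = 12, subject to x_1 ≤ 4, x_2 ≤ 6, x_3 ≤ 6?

15

Ignoring the caps, the number of non-negative solutions to x_1+…+x_3 = 12 is C(14,2) = 91.
Subtract solutions that violate a single cap (substitute x_i' = x_i − (cap_i+1)): x_1 ≥ 5 gives C(9,2) = 36; x_2 ≥ 7 gives C(7,2) = 21; x_3 ≥ 7 gives C(7,2) = 21. Together 78.
Add back pairs where two caps are both exceeded: 1 + 1 + 0 = 2.
By inclusion–exclusion the count is 91 − 78 + 2 = 15.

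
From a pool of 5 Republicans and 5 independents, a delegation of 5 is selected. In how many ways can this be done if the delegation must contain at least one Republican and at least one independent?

250

With no constraint there are C(10,5) = 252 possible selections.
Subtract selections that omit an entire group: no Republicans → C(5,5) = 1; no independents → C(5,5) = 1.
Both groups omitted at once is impossible, so 252 − 2 = 250.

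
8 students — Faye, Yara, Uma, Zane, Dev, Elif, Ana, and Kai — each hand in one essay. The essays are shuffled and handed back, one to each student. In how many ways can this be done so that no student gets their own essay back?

Count assignments avoiding every fixed point. For any j of the 8 students fixed to their own essay, the other 8−j can be arranged in (8−j)! ways.
By inclusion–exclusion this is Σ_{j=0}^{8} (−1)^j C(8,j)·(8−j)!.
Computing: 40320 − 40320 + 20160 − 6720 + 1680 − 336 + 56 − 8 + 1 = 14833.

14833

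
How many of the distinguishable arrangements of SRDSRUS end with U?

60

With the last slot taken by U, it remains to arrange the other 6 letters (SRDSRS).
Those 6 letters have R appearing twice and S appearing 3 times, giving (6)!/(3!·2!) = 60.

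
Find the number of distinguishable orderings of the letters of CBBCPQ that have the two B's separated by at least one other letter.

There are 6!/(2!·2!) = 180 arrangements of CBBCPQ in total.
If the two B's are adjacent, glue them into one block, leaving 5 items to arrange: (5)!/(2!) = 60 ways.
Hence 180 − 60 = 120.

120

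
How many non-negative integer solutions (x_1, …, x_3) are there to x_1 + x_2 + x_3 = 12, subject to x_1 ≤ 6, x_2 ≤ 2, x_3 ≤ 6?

6

Ignoring the caps, the number of non-negative solutions to x_1+…+x_3 = 12 is C(14,2) = 91.
Subtract solutions that violate a single cap (substitute x_i' = x_i − (cap_i+1)): x_1 ≥ 7 gives C(7,2) = 21; x_2 ≥ 3 gives C(11,2) = 55; x_3 ≥ 7 gives C(7,2) = 21. Together 97.
Add back pairs where two caps are both exceeded: 6 + 0 + 6 = 12.
By inclusion–exclusion the count is 91 − 97 + 12 = 6.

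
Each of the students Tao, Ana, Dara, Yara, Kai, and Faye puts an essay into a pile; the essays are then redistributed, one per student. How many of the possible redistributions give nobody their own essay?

265

This is the derangement count D_6: permutations of 6 items with no fixed point.
By inclusion–exclusion this is Σ_{j=0}^{6} (−1)^j C(6,j)·(6−j)!.
Computing: 720 − 720 + 360 − 120 + 30 − 6 + 1 = 265.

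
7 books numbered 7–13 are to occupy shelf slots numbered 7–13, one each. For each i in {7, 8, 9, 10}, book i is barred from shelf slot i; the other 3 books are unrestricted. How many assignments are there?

Let Aᵢ (for 7 ≤ i ≤ 10) be the placements that put book i in its forbidden shelf slot. Any j of these fix j positions, leaving (7−j)! ways to fill the rest, and there are C(4,j) ways to pick which j.
By inclusion–exclusion, the number of valid placements is Σ_{j=0}^{4} (−1)^j C(4,j)·(7−j)!.
Computing: 5040 − 2880 + 720 − 96 + 6 = 2790.

2790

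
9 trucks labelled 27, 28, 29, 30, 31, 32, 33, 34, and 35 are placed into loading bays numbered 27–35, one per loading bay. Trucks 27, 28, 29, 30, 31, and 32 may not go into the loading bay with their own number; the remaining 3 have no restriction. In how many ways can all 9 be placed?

183822

Let Aᵢ (for 27 ≤ i ≤ 32) be the placements that put truck i in its forbidden loading bay. Any j of these fix j positions, leaving (9−j)! ways to fill the rest, and there are C(6,j) ways to pick which j.
By inclusion–exclusion, the number of valid placements is Σ_{j=0}^{6} (−1)^j C(6,j)·(9−j)!.
Computing: 362880 − 241920 + 75600 − 14400 + 1800 − 144 + 6 = 183822.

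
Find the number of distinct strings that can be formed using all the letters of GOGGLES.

GOGGLES has 7 letters with G appearing 3 times.
So there are 7! / (3!) = 840 distinguishable arrangements.

840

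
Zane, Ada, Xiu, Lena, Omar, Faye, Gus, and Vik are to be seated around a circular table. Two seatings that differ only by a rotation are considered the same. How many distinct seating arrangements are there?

Around a circle, 8 distinct people have 8!/8 = (7)! = 5040 rotationally distinct seatings.

5040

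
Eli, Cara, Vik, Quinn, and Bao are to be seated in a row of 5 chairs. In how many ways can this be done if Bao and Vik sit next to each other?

Treat {Bao, Vik} as a single unit. There are 4 units to order, and the pair itself can be ordered 2 ways.
That gives 2 × 4! = 2 × 24 = 48.

48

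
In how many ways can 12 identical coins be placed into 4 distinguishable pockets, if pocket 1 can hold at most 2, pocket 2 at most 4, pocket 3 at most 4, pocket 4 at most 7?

44

Ignoring the caps, the number of non-negative solutions to x_1+…+x_4 = 12 is C(15,3) = 455.
Subtract solutions that violate a single cap (substitute x_i' = x_i − (cap_i+1)): x_1 ≥ 3 gives C(12,3) = 220; x_2 ≥ 5 gives C(10,3) = 120; x_3 ≥ 5 gives C(10,3) = 120; x_4 ≥ 8 gives C(7,3) = 35. Together 495.
Add back pairs where two caps are both exceeded: 35 + 35 + 4 + 10 + 0 + 0 = 84.
By inclusion–exclusion the count is 455 − 495 + 84 = 44.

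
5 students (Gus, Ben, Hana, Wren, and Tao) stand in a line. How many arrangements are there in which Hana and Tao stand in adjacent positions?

48

Place the 3 others and the Hana-Tao pair as 4 objects in a line; the pair has 2 internal arrangements.
That gives 2 × 4! = 2 × 24 = 48.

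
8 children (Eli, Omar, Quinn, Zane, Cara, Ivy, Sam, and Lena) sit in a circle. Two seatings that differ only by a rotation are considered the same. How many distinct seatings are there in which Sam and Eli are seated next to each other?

1440

Treat {Sam, Eli} as one unit (2 internal orders) and seat the resulting 7 units around the table: (6)! circular arrangements.
So 2 × (6)! = 2 × 720 = 1440.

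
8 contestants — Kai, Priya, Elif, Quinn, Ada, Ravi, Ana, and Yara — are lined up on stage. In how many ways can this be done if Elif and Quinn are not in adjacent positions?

30240

Of the 8! = 40320 arrangements, those with Elif and Quinn adjacent number 2 × 7! = 10080 (treat the pair as a block with 2 internal orders).
So 40320 − 10080 = 30240 arrangements keep them apart.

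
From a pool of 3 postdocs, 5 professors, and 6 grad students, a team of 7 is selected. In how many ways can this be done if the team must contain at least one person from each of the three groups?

With no constraint there are C(14,7) = 3432 possible selections.
Subtract selections that omit an entire group: no postdocs → C(11,7) = 330; no professors → C(9,7) = 36; no grad students → C(8,7) = 8.
Add back selections omitting two groups (i.e. drawn from a single group): C(3,7) + C(5,7) + C(6,7) = 0.
By inclusion–exclusion: 3432 − 374 + 0 = 3058.

3058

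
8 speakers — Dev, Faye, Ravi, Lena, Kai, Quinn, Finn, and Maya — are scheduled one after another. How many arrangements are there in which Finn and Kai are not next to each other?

There are 8! = 40320 arrangements in all. If Finn and Kai are adjacent, merging them into one block gives 2·(7)! = 10080 arrangements.
So 40320 − 10080 = 30240 arrangements keep them apart.

30240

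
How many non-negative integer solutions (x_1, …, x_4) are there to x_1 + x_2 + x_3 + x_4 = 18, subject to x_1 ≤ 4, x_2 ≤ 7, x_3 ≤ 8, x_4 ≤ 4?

Ignoring the caps, the number of non-negative solutions to x_1+…+x_4 = 18 is C(21,3) = 1330.
Subtract solutions that violate a single cap (substitute x_i' = x_i − (cap_i+1)): x_1 ≥ 5 gives C(16,3) = 560; x_2 ≥ 8 gives C(13,3) = 286; x_3 ≥ 9 gives C(12,3) = 220; x_4 ≥ 5 gives C(16,3) = 560. Together 1626.
Add back pairs where two caps are both exceeded: 56 + 35 + 165 + 4 + 56 + 35 = 351.
Subtract triples: 0 + 1 + 0 + 0 = 1.
By inclusion–exclusion the count is 1330 − 1626 + 351 − 1 = 54.

54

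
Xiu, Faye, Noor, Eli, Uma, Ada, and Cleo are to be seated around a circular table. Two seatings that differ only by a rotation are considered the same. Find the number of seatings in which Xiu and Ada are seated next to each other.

240

Glue Xiu and Ada into a block (2 internal orders). Seating 6 units around a circle gives (5)! arrangements.
So 2 × (5)! = 2 × 120 = 240.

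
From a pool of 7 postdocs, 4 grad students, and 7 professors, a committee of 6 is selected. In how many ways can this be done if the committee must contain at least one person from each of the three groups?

14651

Total 6-person selections from all 18: C(18,6) = 18564.
Selections missing a whole group: no postdocs → C(11,6) = 462; no grad students → C(14,6) = 3003; no professors → C(11,6) = 462.
Add back selections omitting two groups (i.e. drawn from a single group): C(7,6) + C(4,6) + C(7,6) = 14.
By inclusion–exclusion: 18564 − 3927 + 14 = 14651.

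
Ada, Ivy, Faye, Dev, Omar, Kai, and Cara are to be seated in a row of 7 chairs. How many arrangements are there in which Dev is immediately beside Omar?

Glue Dev and Omar into one block (2 internal orders), leaving 6 units to arrange in a row.
So the count is 2·(6)! = 1440.

1440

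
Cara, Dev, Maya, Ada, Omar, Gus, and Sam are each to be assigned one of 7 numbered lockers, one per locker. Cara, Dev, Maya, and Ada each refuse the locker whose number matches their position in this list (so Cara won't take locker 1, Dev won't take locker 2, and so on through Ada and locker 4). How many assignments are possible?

2790

Let Aᵢ (for 1 ≤ i ≤ 4) be the placements that put person i in their forbidden locker. Any j of these fix j positions, leaving (7−j)! ways to fill the rest, and there are C(4,j) ways to pick which j.
By inclusion–exclusion, the number of valid placements is Σ_{j=0}^{4} (−1)^j C(4,j)·(7−j)!.
Computing: 5040 − 2880 + 720 − 96 + 6 = 2790.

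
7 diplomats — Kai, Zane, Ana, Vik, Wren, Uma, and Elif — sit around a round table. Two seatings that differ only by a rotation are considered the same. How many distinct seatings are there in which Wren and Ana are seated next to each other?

240

Glue Wren and Ana into a block (2 internal orders). Seating 6 units around a circle gives (5)! arrangements.
So 2 × (5)! = 2 × 120 = 240.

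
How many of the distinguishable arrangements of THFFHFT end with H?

Fix H in the last position and arrange the remaining 6 letters.
Those 6 letters have F appearing 3 times and T appearing twice, giving (6)!/(3!·2!) = 60.

60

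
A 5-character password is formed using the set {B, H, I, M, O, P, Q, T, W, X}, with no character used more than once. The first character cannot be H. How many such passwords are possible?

The first character has 10−1 = 9 choices (anything except H).
The remaining 4 characters are filled from the other 9 symbols without repetition: 9 × 8 × 7 × 6 = 3024.
Total: 9 × 3024 = 27216.

27216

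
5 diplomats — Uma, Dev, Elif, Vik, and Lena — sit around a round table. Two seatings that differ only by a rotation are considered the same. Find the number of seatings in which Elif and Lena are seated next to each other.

12

Glue Elif and Lena into a block (2 internal orders). Seating 4 units around a circle gives (3)! arrangements.
So 2 × (3)! = 2 × 6 = 12.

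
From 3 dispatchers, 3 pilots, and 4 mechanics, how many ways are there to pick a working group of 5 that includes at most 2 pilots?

231

Split by how many pilots are chosen (0 through 2).
Sum: C(3,0)·C(7,5) + C(3,1)·C(7,4) + C(3,2)·C(7,3) = 21 + 105 + 105 = 231.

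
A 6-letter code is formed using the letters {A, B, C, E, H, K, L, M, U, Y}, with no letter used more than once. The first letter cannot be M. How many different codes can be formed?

136080

The first letter has 10−1 = 9 choices (anything except M).
The remaining 5 letters are filled from the other 9 symbols without repetition: 9 × 8 × 7 × 6 × 5 = 15120.
Total: 9 × 15120 = 136080.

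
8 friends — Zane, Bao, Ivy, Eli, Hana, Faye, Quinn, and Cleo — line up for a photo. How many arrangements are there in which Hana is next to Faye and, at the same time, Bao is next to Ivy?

Treat {Hana,Faye} as one block (2 orders) and {Bao,Ivy} as another (2 orders).
That leaves 6 units to arrange: 2 × 2 × 6! = 4 × 720 = 2880.

2880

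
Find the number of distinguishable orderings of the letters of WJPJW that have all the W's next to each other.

12

Treat the 2 copies of W as a single block. The multiset to arrange is then {WW, J, J, P}, 4 items in all.
That gives (4)!/(2!) = 12 arrangements.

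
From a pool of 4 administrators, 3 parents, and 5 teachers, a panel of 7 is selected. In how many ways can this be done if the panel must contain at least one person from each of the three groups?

747

Total 7-person selections from all 12: C(12,7) = 792.
Selections missing a whole group: no administrators → C(8,7) = 8; no parents → C(9,7) = 36; no teachers → C(7,7) = 1.
Add back selections omitting two groups (i.e. drawn from a single group): C(4,7) + C(3,7) + C(5,7) = 0.
By inclusion–exclusion: 792 − 45 + 0 = 747.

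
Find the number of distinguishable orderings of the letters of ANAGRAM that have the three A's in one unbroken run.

120

Treat the 3 copies of A as a single block. The multiset to arrange is then {AAA, G, M, N, R}, 5 items in all.
All 5 items are distinct, so there are (5)! = 120 arrangements.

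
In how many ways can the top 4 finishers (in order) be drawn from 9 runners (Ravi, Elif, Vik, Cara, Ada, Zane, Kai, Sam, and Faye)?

This is an ordered selection of 4 from 9: P(9,4).
That gives 9 × 8 × 7 × 6 = 3024.

3024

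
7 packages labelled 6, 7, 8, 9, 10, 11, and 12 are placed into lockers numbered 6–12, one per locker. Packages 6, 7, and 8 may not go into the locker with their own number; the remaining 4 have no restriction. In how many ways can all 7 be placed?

3216

Let Aᵢ (for i ∈ {6, 7, 8}) be the placements that put package i in its forbidden locker. Any j of these fix j positions, leaving (7−j)! ways to fill the rest, and there are C(3,j) ways to pick which j.
By inclusion–exclusion, the number of valid placements is Σ_{j=0}^{3} (−1)^j C(3,j)·(7−j)!.
Computing: 5040 − 2160 + 360 − 24 = 3216.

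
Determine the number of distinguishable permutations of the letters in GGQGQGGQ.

56

Letter multiplicities in GGQGQGGQ: G×5, Q×3.
Dividing 8! = 40320 by 5!·3! = 720 for the repeated letters gives 56.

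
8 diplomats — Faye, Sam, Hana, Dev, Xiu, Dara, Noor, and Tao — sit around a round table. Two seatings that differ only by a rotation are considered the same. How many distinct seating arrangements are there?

5040

Seat Faye anywhere (absorbing the rotational symmetry), then permute the other 7: (7)! = 5040.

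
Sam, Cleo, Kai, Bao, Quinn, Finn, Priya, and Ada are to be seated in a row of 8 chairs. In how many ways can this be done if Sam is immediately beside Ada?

10080

Glue Sam and Ada into one block (2 internal orders), leaving 7 units to arrange in a row.
So the count is 2·(7)! = 10080.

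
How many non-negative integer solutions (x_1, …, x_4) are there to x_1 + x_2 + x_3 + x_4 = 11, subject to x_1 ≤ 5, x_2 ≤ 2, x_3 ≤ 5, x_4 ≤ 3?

By stars and bars, unrestricted non-negative solutions to x_1+…+x_4 = 11 number C(11+3,3) = 364.
Subtract solutions that violate a single cap (substitute x_i' = x_i − (cap_i+1)): x_1 ≥ 6 gives C(8,3) = 56; x_2 ≥ 3 gives C(11,3) = 165; x_3 ≥ 6 gives C(8,3) = 56; x_4 ≥ 4 gives C(10,3) = 120. Together 397.
Add back pairs where two caps are both exceeded: 10 + 0 + 4 + 10 + 35 + 4 = 63.
By inclusion–exclusion the count is 364 − 397 + 63 = 30.

30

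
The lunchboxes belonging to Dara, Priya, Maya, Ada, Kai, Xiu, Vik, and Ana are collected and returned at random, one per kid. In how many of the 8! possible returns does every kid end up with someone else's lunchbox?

Let Aᵢ be the assignments in which kid i gets their own lunchbox. We want the size of the complement of A₁∪…∪A_8.
By inclusion–exclusion this is Σ_{j=0}^{8} (−1)^j C(8,j)·(8−j)!.
Computing: 40320 − 40320 + 20160 − 6720 + 1680 − 336 + 56 − 8 + 1 = 14833.

14833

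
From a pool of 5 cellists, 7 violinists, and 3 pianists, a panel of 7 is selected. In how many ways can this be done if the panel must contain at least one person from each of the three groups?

5516

With no constraint there are C(15,7) = 6435 possible selections.
Subtract selections that omit an entire group: no cellists → C(10,7) = 120; no violinists → C(8,7) = 8; no pianists → C(12,7) = 792.
Add back selections omitting two groups (i.e. drawn from a single group): C(5,7) + C(7,7) + C(3,7) = 1.
By inclusion–exclusion: 6435 − 920 + 1 = 5516.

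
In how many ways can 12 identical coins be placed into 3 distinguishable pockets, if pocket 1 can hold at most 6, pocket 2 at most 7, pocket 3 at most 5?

27

Without the upper bounds there are C(14,2) = 91 ways to split 12 among 3 pockets.
Subtract solutions that violate a single cap (substitute x_i' = x_i − (cap_i+1)): x_1 ≥ 7 gives C(7,2) = 21; x_2 ≥ 8 gives C(6,2) = 15; x_3 ≥ 6 gives C(8,2) = 28. Together 64.
No two caps can be exceeded simultaneously, so the pair terms are all 0.
By inclusion–exclusion the count is 91 − 64 + 0 = 27.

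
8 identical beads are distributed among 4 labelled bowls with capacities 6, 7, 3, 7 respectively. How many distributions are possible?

124

By stars and bars, unrestricted non-negative solutions to x_1+…+x_4 = 8 number C(8+3,3) = 165.
Subtract solutions that violate a single cap (substitute x_i' = x_i − (cap_i+1)): x_1 ≥ 7 gives C(4,3) = 4; x_2 ≥ 8 gives C(3,3) = 1; x_3 ≥ 4 gives C(7,3) = 35; x_4 ≥ 8 gives C(3,3) = 1. Together 41.
No two caps can be exceeded simultaneously, so the pair terms are all 0.
By inclusion–exclusion the count is 165 − 41 + 0 = 124.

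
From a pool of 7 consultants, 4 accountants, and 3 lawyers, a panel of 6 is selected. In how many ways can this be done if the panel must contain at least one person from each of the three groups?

2331

Unrestricted: C(14,6) = 3003 ways to pick any 6 of the 14.
Selections missing a whole group: no consultants → C(7,6) = 7; no accountants → C(10,6) = 210; no lawyers → C(11,6) = 462.
Add back selections omitting two groups (i.e. drawn from a single group): C(7,6) + C(4,6) + C(3,6) = 7.
By inclusion–exclusion: 3003 − 679 + 7 = 2331.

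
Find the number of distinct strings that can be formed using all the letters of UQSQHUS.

630

Letter multiplicities in UQSQHUS: H×1, Q×2, S×2, U×2.
The number of distinct arrangements is 7!/(2!·2!·2!) = 5040/8 = 630.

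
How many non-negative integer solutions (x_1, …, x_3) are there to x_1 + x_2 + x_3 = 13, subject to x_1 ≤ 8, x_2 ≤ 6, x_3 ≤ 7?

41

Without the upper bounds there are C(15,2) = 105 ways to split 13 among 3 variables.
Subtract solutions that violate a single cap (substitute x_i' = x_i − (cap_i+1)): x_1 ≥ 9 gives C(6,2) = 15; x_2 ≥ 7 gives C(8,2) = 28; x_3 ≥ 8 gives C(7,2) = 21. Together 64.
No two caps can be exceeded simultaneously, so the pair terms are all 0.
By inclusion–exclusion the count is 105 − 64 + 0 = 41.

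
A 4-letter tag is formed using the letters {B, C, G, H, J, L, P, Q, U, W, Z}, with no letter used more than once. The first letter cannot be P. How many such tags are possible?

The first letter has 11−1 = 10 choices (anything except P).
The remaining 3 letters are filled from the other 10 symbols without repetition: 10 × 9 × 8 = 720.
Total: 10 × 720 = 7200.

7200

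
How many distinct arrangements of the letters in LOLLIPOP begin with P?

With the first slot taken by P, it remains to arrange the other 7 letters (LOLLIOP).
Those 7 letters have L appearing 3 times and O appearing twice, giving (7)!/(3!·2!) = 420.

420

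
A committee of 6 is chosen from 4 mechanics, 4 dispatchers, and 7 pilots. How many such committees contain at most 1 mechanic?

Split by how many mechanics are chosen (0 through 1).
Sum: C(4,0)·C(11,6) + C(4,1)·C(11,5) = 462 + 1848 = 2310.

2310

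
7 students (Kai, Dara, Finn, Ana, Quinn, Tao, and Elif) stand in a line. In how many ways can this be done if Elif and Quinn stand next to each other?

Place the 5 others and the Elif-Quinn pair as 6 objects in a line; the pair has 2 internal arrangements.
That gives 2 × 6! = 2 × 720 = 1440.

1440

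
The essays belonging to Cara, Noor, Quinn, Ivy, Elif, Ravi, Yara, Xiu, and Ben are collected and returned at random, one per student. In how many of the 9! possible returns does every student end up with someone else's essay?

133496

Count assignments avoiding every fixed point. For any j of the 9 students fixed to their own essay, the other 9−j can be arranged in (9−j)! ways.
By inclusion–exclusion this is Σ_{j=0}^{9} (−1)^j C(9,j)·(9−j)!.
Computing: 362880 − 362880 + 181440 − 60480 + 15120 − 3024 + 504 − 72 + 9 − 1 = 133496.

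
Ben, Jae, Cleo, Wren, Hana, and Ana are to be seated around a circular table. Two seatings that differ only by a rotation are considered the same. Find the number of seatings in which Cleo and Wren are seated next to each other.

48

Glue Cleo and Wren into a block (2 internal orders). Seating 5 units around a circle gives (4)! arrangements.
So 2 × (4)! = 2 × 24 = 48.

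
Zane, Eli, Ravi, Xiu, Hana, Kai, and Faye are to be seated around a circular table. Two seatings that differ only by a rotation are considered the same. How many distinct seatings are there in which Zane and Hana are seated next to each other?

Glue Zane and Hana into a block (2 internal orders). Seating 6 units around a circle gives (5)! arrangements.
So 2 × (5)! = 2 × 120 = 240.

240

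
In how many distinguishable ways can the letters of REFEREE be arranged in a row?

The 7 letters of REFEREE have repeats: E appearing 4 times and R appearing twice.
Dividing 7! = 5040 by 4!·2! = 48 for the repeated letters gives 105.

105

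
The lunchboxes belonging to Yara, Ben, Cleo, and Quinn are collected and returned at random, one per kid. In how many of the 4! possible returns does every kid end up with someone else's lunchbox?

Count assignments avoiding every fixed point. For any j of the 4 kids fixed to their own lunchbox, the other 4−j can be arranged in (4−j)! ways.
By inclusion–exclusion this is Σ_{j=0}^{4} (−1)^j C(4,j)·(4−j)!.
Computing: 24 − 24 + 12 − 4 + 1 = 9.

9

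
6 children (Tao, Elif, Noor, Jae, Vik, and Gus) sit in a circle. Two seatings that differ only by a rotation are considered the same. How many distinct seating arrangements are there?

Around a circle, 6 distinct people have 6!/6 = (5)! = 120 rotationally distinct seatings.

120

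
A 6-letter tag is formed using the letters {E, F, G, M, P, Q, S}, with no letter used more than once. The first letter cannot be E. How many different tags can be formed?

The first letter has 7−1 = 6 choices (anything except E).
The remaining 5 letters are filled from the other 6 symbols without repetition: 6 × 5 × 4 × 3 × 2 = 720.
Total: 6 × 720 = 4320.

4320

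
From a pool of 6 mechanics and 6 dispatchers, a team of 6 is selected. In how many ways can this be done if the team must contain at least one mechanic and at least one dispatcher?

With no constraint there are C(12,6) = 924 possible selections.
Selections missing a whole group: no mechanics → C(6,6) = 1; no dispatchers → C(6,6) = 1.
Both groups omitted at once is impossible, so 924 − 2 = 922.

922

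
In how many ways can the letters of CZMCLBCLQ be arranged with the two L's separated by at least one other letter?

23520

Total arrangements of CZMCLBCLQ: 9!/(3!·2!) = 30240.
If the two L's are adjacent, glue them into one block, leaving 8 items to arrange: (8)!/(3!) = 6720 ways.
Hence 30240 − 6720 = 23520.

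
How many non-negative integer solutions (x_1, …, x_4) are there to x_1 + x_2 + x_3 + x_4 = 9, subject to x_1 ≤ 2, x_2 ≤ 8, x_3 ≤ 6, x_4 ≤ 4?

94

Ignoring the caps, the number of non-negative solutions to x_1+…+x_4 = 9 is C(12,3) = 220.
Subtract solutions that violate a single cap (substitute x_i' = x_i − (cap_i+1)): x_1 ≥ 3 gives C(9,3) = 84; x_2 ≥ 9 gives C(3,3) = 1; x_3 ≥ 7 gives C(5,3) = 10; x_4 ≥ 5 gives C(7,3) = 35. Together 130.
Add back pairs where two caps are both exceeded: 0 + 0 + 4 + 0 + 0 + 0 = 4.
By inclusion–exclusion the count is 220 − 130 + 4 = 94.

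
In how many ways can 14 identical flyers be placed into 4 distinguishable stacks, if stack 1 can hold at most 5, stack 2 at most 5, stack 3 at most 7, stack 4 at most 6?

By stars and bars, unrestricted non-negative solutions to x_1+…+x_4 = 14 number C(14+3,3) = 680.
Subtract solutions that violate a single cap (substitute x_i' = x_i − (cap_i+1)): x_1 ≥ 6 gives C(11,3) = 165; x_2 ≥ 6 gives C(11,3) = 165; x_3 ≥ 8 gives C(9,3) = 84; x_4 ≥ 7 gives C(10,3) = 120. Together 534.
Add back pairs where two caps are both exceeded: 10 + 1 + 4 + 1 + 4 + 0 = 20.
By inclusion–exclusion the count is 680 − 534 + 20 = 166.

166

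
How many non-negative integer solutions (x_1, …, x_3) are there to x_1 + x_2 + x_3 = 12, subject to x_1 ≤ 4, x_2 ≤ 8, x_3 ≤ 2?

6

Without the upper bounds there are C(14,2) = 91 ways to split 12 among 3 variables.
Subtract solutions that violate a single cap (substitute x_i' = x_i − (cap_i+1)): x_1 ≥ 5 gives C(9,2) = 36; x_2 ≥ 9 gives C(5,2) = 10; x_3 ≥ 3 gives C(11,2) = 55. Together 101.
Add back pairs where two caps are both exceeded: 0 + 15 + 1 = 16.
By inclusion–exclusion the count is 91 − 101 + 16 = 6.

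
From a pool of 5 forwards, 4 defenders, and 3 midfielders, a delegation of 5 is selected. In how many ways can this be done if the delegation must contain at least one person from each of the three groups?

Unrestricted: C(12,5) = 792 ways to pick any 5 of the 12.
Selections missing a whole group: no forwards → C(7,5) = 21; no defenders → C(8,5) = 56; no midfielders → C(9,5) = 126.
Add back selections omitting two groups (i.e. drawn from a single group): C(5,5) + C(4,5) + C(3,5) = 1.
By inclusion–exclusion: 792 − 203 + 1 = 590.

590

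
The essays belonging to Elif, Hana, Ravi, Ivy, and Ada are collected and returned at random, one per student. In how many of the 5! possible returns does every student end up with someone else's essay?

Count assignments avoiding every fixed point. For any j of the 5 students fixed to their own essay, the other 5−j can be arranged in (5−j)! ways.
By inclusion–exclusion this is Σ_{j=0}^{5} (−1)^j C(5,j)·(5−j)!.
Computing: 120 − 120 + 60 − 20 + 5 − 1 = 44.

44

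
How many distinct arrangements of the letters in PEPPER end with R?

10

With the last slot taken by R, it remains to arrange the other 5 letters (PEPPE).
Those 5 letters have E appearing twice and P appearing 3 times, giving (5)!/(3!·2!) = 10.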